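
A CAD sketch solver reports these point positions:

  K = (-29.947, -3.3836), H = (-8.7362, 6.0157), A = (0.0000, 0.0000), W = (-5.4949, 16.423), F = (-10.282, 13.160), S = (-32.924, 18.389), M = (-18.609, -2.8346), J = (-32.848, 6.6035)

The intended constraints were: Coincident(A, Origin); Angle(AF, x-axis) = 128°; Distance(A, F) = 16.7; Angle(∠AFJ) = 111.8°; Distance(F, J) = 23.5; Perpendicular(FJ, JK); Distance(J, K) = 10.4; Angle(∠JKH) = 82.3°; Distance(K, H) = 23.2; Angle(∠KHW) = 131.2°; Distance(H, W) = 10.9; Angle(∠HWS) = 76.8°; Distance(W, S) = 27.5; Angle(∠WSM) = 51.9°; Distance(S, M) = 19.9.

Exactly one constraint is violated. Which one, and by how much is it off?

Distance(S, M) = 19.9 — off by 5.70.

A = (0.00, 0.00) ✓; AF at 128.0° ✓; |AF| = 16.70 ✓; ∠AFJ = 111.8° ✓; |FJ| = 23.50 ✓; ∠(FJ, JK) = 90.00° ✓; |JK| = 10.40 ✓; ∠JKH = 82.30° ✓; |KH| = 23.20 ✓; ∠KHW = 131.2° ✓; |HW| = 10.90 ✓; ∠HWS = 76.80° ✓; |WS| = 27.50 ✓; ∠WSM = 51.90° ✓; |SM| = 25.60 ✗.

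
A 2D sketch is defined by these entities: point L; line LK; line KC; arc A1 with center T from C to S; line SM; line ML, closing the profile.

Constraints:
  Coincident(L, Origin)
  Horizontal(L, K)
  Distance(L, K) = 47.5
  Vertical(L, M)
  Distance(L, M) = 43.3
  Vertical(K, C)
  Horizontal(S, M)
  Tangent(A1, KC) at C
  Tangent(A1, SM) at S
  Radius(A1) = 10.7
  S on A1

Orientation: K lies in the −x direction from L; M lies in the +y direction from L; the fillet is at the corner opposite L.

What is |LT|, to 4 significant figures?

49.16

LM is vertical with |LM| = 43.3 and M on the +y side, so M = (0.000, 43.30). The virtual corner opposite L is at (-47.50, 43.30). The tangent condition forces TC to be normal to KC and the tangent condition forces TS to be normal to SM, with radius 10.7, so the center T sits 10.7 in from both sides at T = (-36.80, 32.60). Then |LT| = |T − L| = 49.16.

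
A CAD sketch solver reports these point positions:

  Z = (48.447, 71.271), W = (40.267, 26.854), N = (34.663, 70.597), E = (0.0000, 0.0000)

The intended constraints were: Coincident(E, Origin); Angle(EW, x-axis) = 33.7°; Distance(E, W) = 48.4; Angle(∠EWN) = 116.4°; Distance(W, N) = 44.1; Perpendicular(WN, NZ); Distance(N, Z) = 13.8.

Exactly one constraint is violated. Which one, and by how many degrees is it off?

Perpendicular(WN, NZ) — off by 4.50°.

E = (0.00, 0.00) ✓; EW at 33.70° ✓; |EW| = 48.40 ✓; ∠EWN = 116.4° ✓; |WN| = 44.10 ✓; ∠(WN, NZ) = 94.50° ✗; |NZ| = 13.80 ✓.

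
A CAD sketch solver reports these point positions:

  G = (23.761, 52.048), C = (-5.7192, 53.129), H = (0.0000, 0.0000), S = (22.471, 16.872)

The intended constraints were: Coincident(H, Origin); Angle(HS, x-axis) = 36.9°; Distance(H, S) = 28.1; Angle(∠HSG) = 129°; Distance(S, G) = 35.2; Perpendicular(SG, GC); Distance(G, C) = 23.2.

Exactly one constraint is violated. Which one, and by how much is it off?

Distance(G, C) = 23.2 — off by 6.30.

H = (0.00, 0.00) ✓; HS at 36.90° ✓; |HS| = 28.10 ✓; ∠HSG = 129.0° ✓; |SG| = 35.20 ✓; ∠(SG, GC) = 90.00° ✓; |GC| = 29.50 ✗.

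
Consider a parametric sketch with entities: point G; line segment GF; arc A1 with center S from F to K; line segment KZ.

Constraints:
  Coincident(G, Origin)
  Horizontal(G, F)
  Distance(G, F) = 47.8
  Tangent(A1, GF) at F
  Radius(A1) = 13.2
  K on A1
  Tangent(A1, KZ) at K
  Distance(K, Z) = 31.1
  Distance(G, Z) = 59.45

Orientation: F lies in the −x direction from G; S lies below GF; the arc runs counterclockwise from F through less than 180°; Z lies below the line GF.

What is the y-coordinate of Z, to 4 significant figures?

-45.58

Checks: |SK| = 13.20 ✓; ∠(SK, KZ) = 90.00° ✓; |KZ| = 31.10 ✓; |GZ| = 59.45 ✓.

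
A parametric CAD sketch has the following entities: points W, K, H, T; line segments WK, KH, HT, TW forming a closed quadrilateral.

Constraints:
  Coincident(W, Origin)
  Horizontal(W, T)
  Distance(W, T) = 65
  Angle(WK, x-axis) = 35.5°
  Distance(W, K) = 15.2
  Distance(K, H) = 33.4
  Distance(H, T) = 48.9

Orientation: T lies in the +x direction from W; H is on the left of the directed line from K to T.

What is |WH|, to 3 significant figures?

48.0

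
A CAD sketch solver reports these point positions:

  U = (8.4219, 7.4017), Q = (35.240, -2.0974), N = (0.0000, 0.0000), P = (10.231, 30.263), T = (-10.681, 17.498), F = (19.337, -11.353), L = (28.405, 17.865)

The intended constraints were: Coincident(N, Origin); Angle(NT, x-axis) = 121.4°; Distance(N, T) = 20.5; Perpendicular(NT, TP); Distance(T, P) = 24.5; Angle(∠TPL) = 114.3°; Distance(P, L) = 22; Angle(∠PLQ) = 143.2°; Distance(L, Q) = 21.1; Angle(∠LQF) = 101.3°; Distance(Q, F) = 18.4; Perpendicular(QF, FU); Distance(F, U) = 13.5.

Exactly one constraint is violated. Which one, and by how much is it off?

Distance(F, U) = 13.5 — off by 8.20.

N = (0.00, 0.00) ✓; NT at 121.4° ✓; |NT| = 20.50 ✓; ∠(NT, TP) = 90.00° ✓; |TP| = 24.50 ✓; ∠TPL = 114.3° ✓; |PL| = 22.00 ✓; ∠PLQ = 143.2° ✓; |LQ| = 21.10 ✓; ∠LQF = 101.3° ✓; |QF| = 18.40 ✓; ∠(QF, FU) = 90.00° ✓; |FU| = 21.70 ✗.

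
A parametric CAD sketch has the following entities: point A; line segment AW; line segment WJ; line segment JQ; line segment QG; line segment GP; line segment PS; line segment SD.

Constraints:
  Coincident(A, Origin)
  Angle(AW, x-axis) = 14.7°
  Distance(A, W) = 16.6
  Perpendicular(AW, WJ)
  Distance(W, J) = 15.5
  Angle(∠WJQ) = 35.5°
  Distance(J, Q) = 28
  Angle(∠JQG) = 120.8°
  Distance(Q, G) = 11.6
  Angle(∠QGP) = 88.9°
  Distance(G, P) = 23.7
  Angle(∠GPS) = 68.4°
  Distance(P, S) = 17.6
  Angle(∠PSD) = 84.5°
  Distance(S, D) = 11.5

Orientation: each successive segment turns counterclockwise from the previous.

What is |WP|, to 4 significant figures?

12.73

∠JQG = 120.8° gives QG at -51.60° from the x-axis; with |QG| = 11.6, G = (9.386, -16.06). ∠QGP = 88.9° gives GP at 39.50° from the x-axis; with |GP| = 23.7, P = (27.67, -0.9859). Then |WP| = |P − W| = 12.73.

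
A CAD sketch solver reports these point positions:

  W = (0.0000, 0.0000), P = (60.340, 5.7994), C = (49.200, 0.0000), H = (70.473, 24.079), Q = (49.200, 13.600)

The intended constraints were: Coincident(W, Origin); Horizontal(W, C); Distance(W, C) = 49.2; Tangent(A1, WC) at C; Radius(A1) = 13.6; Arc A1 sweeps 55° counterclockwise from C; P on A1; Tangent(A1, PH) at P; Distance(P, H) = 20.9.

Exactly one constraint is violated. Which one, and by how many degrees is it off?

Tangent(A1, PH) at P — off by 6.00°.

W = (0.00, 0.00) ✓; W.y = 0.00, C.y = 0.00 ✓; |WC| = 49.20 ✓; ∠(QC, CW) = 90.00° ✓; |QC| = 13.60 ✓; bearing(Q→P) − bearing(Q→C) = 55.00° ✓; |QP| = 13.60 ✓; ∠(QP, PH) = 84.00° ✗; |PH| = 20.90 ✓.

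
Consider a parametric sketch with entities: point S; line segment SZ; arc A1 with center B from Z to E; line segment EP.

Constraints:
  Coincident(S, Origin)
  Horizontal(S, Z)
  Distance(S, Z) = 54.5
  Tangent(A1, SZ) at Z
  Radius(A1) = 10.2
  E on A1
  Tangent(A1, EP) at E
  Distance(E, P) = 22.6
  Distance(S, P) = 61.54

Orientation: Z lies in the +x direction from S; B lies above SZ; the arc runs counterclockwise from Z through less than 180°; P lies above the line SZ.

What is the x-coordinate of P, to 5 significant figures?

50.811

Checks: |BE| = 10.20 ✓; ∠(BE, EP) = 90.00° ✓; |EP| = 22.60 ✓; |SP| = 61.54 ✓.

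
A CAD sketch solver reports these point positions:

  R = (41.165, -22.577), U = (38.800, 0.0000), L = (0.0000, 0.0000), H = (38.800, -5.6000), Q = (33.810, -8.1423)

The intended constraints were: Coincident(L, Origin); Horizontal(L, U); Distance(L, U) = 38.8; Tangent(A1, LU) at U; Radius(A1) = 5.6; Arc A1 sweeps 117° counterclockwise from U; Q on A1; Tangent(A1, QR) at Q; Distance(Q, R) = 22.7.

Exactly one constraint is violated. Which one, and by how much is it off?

Distance(Q, R) = 22.7 — off by 6.50.

L = (0.00, 0.00) ✓; L.y = 0.00, U.y = 0.00 ✓; |LU| = 38.80 ✓; ∠(HU, UL) = 90.00° ✓; |HU| = 5.600 ✓; bearing(H→Q) − bearing(H→U) = 117.0° ✓; |HQ| = 5.600 ✓; ∠(HQ, QR) = 90.00° ✓; |QR| = 16.20 ✗.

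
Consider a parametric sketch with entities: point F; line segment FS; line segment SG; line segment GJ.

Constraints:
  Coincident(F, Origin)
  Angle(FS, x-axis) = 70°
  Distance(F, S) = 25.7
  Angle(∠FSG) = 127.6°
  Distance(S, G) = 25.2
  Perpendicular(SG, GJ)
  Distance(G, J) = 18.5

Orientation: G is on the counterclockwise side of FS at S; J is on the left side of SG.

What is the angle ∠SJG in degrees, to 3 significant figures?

53.7°

F is at the origin; FS runs at 70.0° with length 25.7, so S = 25.7·(cos 70.0°, sin 70.0°) = (8.79, 24.2). ∠FSG = 127.6°, so SG runs at 70.0° + (180° − 127.6°) = 122° from the x-axis; with |SG| = 25.2, G = S + 25.2·(cos 122°, sin 122°) = (-4.71, 45.4). SG is perpendicular to GJ; with |GJ| = 18.5 on the left of SG, J = G + 18.5·(-0.844, -0.536) = (-20.3, 35.5). Then cos ∠SJG = JS·JG / (|JS||JG|), giving 53.7°.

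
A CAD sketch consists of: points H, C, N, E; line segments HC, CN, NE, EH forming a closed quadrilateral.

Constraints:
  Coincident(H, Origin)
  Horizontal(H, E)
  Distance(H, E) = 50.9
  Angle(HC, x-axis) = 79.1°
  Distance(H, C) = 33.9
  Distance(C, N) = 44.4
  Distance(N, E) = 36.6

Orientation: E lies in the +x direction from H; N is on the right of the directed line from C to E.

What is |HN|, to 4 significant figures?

18.70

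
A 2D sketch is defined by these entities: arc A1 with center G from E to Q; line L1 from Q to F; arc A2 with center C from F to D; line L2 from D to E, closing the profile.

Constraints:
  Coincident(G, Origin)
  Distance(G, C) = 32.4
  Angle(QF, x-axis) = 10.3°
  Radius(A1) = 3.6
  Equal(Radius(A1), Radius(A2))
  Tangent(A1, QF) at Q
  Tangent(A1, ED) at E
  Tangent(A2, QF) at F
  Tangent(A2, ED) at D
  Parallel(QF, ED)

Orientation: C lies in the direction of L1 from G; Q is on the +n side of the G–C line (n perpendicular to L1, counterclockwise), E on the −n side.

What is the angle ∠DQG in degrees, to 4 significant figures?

77.47°

The slot axis is L1's direction at 10.3°, so u = (cos 10.3°, sin 10.3°) = (0.9839, 0.1788) and n = (−sin 10.3°, cos 10.3°) = (-0.1788, 0.9839). G is at the origin and C lies 32.4 along u from G, so C = 32.4·u = (31.88, 5.793). Tangency of A1 to both parallel lines with radius 3.6 puts Q and E at G ± 3.6·n: Q = (-0.6437, 3.542), E = (0.6437, -3.542). Equal radii place F and D the same way about C: F = C + 3.6·n = (31.23, 9.335), D = C − 3.6·n = (32.52, 2.251). Then cos ∠DQG = QD·QG / (|QD||QG|), giving 77.47°.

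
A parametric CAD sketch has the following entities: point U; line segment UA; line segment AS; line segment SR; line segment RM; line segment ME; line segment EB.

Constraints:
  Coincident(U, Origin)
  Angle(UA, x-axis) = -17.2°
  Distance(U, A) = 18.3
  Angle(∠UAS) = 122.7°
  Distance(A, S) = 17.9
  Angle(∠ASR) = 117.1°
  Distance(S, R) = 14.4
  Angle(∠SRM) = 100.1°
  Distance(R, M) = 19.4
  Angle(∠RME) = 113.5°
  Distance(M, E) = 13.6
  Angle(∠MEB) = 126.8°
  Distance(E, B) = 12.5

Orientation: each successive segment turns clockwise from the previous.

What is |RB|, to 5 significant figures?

29.856

U is at the origin; UA runs at -17.2° with length 18.3, so A = (17.482, -5.4115). ∠UAS = 122.7° gives AS at -74.500° from the x-axis; with |AS| = 17.9, S = (22.265, -22.660). ∠ASR = 117.1° gives SR at -137.40° from the x-axis; with |SR| = 14.4, R = (11.665, -32.407). ∠SRM = 100.1° gives RM at 142.70° from the x-axis; with |RM| = 19.4, M = (-3.7668, -20.651). ∠RME = 113.5° gives ME at 76.200° from the x-axis; with |ME| = 13.6, E = (-0.52277, -7.4439). ∠MEB = 126.8° gives EB at 23.000° from the x-axis; with |EB| = 12.5, B = (10.984, -2.5597). Then |RB| = |B − R| = 29.856.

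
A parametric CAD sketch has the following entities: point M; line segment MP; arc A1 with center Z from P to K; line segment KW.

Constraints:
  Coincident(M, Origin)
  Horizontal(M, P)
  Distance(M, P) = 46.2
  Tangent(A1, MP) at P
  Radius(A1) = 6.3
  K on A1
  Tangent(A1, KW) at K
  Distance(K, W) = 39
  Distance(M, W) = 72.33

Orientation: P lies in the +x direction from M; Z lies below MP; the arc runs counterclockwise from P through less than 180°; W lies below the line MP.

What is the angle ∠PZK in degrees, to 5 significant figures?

115.38°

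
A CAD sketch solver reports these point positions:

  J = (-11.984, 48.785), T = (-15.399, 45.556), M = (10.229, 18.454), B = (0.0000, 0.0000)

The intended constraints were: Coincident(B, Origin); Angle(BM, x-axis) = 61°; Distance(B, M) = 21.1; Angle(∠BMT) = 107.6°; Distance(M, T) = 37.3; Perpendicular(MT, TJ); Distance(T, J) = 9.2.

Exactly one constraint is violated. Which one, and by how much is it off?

Distance(T, J) = 9.2 — off by 4.50.

B = (0.00, 0.00) ✓; BM at 61.00° ✓; |BM| = 21.10 ✓; ∠BMT = 107.6° ✓; |MT| = 37.30 ✓; ∠(MT, TJ) = 90.00° ✓; |TJ| = 4.700 ✗.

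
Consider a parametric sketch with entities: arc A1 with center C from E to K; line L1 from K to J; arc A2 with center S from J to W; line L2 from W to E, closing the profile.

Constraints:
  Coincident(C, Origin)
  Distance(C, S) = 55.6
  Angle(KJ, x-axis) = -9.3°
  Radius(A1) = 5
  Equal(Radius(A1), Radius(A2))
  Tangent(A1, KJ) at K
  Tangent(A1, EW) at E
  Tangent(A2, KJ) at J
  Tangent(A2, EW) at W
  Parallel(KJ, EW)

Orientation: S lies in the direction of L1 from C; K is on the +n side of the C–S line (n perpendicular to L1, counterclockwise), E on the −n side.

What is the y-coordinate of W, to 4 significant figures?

-13.92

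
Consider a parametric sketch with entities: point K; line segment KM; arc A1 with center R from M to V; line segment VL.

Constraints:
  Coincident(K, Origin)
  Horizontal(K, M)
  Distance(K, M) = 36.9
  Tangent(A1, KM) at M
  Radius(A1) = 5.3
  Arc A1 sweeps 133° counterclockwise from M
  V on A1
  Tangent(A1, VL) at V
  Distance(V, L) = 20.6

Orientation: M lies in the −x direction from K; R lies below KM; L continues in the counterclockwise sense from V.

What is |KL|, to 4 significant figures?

35.91

On A1, M sits at bearing 90° from R; a 133° counterclockwise sweep puts V at bearing 223°, so V = R + 5.3·(cos 223°, sin 223°) = (-40.78, -8.915). Since A1 is tangent to VL there, RV ⟂ VL, so VL runs along (−sin 223°, cos 223°); with |VL| = 20.6, L = (-26.73, -23.98). Then |KL| = |L − K| = 35.91.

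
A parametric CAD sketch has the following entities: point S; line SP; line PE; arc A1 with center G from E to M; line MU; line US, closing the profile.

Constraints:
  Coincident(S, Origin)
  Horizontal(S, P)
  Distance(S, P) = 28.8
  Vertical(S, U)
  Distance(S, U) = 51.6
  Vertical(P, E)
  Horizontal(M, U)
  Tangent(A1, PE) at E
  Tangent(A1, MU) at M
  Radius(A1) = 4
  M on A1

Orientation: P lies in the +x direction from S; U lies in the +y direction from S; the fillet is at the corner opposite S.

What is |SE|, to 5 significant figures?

55.635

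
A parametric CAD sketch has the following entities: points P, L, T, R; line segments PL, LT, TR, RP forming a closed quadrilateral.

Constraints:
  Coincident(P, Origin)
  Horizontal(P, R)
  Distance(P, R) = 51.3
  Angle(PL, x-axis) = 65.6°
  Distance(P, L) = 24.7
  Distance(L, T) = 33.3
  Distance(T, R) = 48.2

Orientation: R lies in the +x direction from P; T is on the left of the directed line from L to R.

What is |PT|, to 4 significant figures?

56.90

P is at the origin; P and R share the same y with |PR| = 51.3 and R in +x, so R = (51.3, 0). PL runs at 65.6° with |PL| = 24.7, so L = (10.20, 22.49). T is determined by |LT| = 33.3 and |TR| = 48.2 together: it lies at the intersection of circle(L, 33.3) and circle(R, 48.2). With |LR| = 46.85, the foot of the radical line on LR is 10.46 from L and the perpendicular offset is √(33.3² − 10.46²) = 31.61. Taking the left-of-LR solution: T = (34.56, 45.20).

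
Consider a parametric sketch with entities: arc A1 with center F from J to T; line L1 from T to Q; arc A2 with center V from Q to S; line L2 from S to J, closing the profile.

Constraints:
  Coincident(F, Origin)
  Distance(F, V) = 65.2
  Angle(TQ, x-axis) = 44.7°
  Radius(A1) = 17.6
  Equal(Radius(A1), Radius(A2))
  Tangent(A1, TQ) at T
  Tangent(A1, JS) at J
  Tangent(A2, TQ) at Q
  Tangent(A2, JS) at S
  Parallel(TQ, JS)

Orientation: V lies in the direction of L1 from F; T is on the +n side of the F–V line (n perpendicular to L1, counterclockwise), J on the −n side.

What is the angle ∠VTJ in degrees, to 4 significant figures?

74.89°

The slot axis is L1's direction at 44.7°, so u = (cos 44.7°, sin 44.7°) = (0.7108, 0.7034) and n = (−sin 44.7°, cos 44.7°) = (-0.7034, 0.7108). F is at the origin and V lies 65.2 along u from F, so V = 65.2·u = (46.34, 45.86). Tangency of A1 to both parallel lines with radius 17.6 puts T and J at F ± 17.6·n: T = (-12.38, 12.51), J = (12.38, -12.51). Then cos ∠VTJ = TV·TJ / (|TV||TJ|), giving 74.89°.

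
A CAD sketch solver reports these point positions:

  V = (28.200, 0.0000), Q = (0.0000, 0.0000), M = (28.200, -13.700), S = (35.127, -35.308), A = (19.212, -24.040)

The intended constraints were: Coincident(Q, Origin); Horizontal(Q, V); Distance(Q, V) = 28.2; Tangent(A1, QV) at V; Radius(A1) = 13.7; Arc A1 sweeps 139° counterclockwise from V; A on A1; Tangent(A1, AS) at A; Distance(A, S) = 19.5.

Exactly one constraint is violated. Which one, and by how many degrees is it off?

Tangent(A1, AS) at A — off by 5.70°.

Q = (0.00, 0.00) ✓; Q.y = 0.00, V.y = 0.00 ✓; |QV| = 28.20 ✓; ∠(MV, VQ) = 90.00° ✓; |MV| = 13.70 ✓; bearing(M→A) − bearing(M→V) = 139.0° ✓; |MA| = 13.70 ✓; ∠(MA, AS) = 84.30° ✗; |AS| = 19.50 ✓.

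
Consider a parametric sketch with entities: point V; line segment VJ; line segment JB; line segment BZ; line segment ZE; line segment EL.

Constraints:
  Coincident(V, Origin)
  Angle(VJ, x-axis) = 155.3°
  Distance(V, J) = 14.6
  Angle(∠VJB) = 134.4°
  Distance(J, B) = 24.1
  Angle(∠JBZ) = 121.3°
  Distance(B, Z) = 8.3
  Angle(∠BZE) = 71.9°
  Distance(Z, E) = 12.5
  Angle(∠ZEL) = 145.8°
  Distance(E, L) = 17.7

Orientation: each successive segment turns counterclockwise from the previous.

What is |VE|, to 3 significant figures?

26.5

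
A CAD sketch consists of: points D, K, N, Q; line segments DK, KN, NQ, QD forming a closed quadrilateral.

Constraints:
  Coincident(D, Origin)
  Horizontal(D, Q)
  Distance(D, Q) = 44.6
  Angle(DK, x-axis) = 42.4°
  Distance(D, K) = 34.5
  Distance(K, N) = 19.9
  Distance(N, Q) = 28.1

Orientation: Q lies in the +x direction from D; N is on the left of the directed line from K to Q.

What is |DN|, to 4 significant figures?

52.87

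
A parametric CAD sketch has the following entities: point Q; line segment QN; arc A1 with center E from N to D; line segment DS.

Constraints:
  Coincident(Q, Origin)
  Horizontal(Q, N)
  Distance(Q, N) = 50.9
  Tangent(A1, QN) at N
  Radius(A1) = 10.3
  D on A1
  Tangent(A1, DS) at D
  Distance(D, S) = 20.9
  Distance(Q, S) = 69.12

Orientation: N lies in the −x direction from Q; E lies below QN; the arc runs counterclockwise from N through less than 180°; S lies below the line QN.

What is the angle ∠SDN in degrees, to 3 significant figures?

136°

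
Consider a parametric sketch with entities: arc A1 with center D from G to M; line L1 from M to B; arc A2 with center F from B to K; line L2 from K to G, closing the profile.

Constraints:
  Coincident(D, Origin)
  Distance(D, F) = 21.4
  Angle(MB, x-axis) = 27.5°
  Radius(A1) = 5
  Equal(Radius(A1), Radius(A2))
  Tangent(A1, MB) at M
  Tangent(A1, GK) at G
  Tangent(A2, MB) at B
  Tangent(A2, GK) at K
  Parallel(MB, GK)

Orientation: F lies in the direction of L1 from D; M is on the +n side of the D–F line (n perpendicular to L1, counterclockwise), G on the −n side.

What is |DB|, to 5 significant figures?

21.976

The slot axis is L1's direction at 27.5°, so u = (cos 27.5°, sin 27.5°) = (0.88701, 0.46175) and n = (−sin 27.5°, cos 27.5°) = (-0.46175, 0.88701). D is at the origin and F lies 21.4 along u from D, so F = 21.4·u = (18.982, 9.8814). Tangency of A1 to both parallel lines with radius 5.0 puts M and G at D ± 5.0·n: M = (-2.3087, 4.4351), G = (2.3087, -4.4351). Equal radii place B and K the same way about F: B = F + 5.0·n = (16.673, 14.316), K = F − 5.0·n = (21.291, 5.4464). Then |DB| = |B − D| = 21.976.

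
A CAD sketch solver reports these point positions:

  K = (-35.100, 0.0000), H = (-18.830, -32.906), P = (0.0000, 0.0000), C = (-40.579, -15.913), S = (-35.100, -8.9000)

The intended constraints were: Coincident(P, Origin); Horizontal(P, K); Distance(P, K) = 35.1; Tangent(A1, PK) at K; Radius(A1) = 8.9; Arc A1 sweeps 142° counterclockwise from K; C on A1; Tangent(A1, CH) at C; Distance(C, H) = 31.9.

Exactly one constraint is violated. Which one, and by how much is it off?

Distance(C, H) = 31.9 — off by 4.30.

P = (0.00, 0.00) ✓; P.y = 0.00, K.y = 0.00 ✓; |PK| = 35.10 ✓; ∠(SK, KP) = 90.00° ✓; |SK| = 8.900 ✓; bearing(S→C) − bearing(S→K) = 142.0° ✓; |SC| = 8.900 ✓; ∠(SC, CH) = 90.00° ✓; |CH| = 27.60 ✗.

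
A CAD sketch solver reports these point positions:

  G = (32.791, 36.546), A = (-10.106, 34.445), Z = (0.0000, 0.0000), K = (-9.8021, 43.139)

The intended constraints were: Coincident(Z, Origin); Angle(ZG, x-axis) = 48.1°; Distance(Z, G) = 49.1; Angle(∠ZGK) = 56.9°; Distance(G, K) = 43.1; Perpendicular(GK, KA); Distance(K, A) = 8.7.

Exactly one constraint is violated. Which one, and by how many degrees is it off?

Perpendicular(GK, KA) — off by 6.80°.

Z = (0.00, 0.00) ✓; ZG at 48.10° ✓; |ZG| = 49.10 ✓; ∠ZGK = 56.90° ✓; |GK| = 43.10 ✓; ∠(GK, KA) = 96.80° ✗; |KA| = 8.699 ✓.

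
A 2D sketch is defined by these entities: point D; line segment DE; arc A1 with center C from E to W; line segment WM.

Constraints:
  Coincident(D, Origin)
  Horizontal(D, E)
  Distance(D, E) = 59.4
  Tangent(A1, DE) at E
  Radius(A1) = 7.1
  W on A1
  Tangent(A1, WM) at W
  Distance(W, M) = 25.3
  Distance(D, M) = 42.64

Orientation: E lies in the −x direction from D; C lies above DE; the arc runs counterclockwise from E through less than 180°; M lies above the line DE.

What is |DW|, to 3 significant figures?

54.2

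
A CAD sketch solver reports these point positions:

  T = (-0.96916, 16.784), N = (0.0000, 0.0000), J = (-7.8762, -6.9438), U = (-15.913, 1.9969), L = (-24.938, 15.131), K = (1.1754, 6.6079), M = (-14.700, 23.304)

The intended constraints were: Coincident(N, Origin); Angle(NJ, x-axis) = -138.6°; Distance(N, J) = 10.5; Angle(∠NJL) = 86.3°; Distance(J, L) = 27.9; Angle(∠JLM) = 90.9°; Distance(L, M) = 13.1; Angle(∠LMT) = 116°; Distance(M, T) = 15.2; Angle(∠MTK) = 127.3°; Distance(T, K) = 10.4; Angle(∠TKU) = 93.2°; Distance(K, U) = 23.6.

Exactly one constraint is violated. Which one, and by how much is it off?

Distance(K, U) = 23.6 — off by 5.90.

N = (0.00, 0.00) ✓; NJ at -138.6° ✓; |NJ| = 10.50 ✓; ∠NJL = 86.30° ✓; |JL| = 27.90 ✓; ∠JLM = 90.90° ✓; |LM| = 13.10 ✓; ∠LMT = 116.0° ✓; |MT| = 15.20 ✓; ∠MTK = 127.3° ✓; |TK| = 10.40 ✓; ∠TKU = 93.20° ✓; |KU| = 17.70 ✗.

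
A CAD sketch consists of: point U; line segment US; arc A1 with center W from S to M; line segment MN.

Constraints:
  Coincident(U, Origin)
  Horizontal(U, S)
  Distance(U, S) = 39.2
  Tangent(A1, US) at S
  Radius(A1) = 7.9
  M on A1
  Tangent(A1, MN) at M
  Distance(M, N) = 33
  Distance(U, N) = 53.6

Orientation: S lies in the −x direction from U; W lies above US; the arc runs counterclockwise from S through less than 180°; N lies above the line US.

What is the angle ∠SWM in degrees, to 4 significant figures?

94.66°

U is at the origin; U and S share the same y with |US| = 39.2 and S on the −x side, so S = (-39.20, 0.000). Tangency of A1 to US means the radius WS is perpendicular to US, so W = S + (0, 7.9) = (-39.20, 7.900). Since WM ⟂ MN (tangency), |WN| = √(7.9² + 33.0²) = 33.93 regardless of where M sits on A1. So N lies on both circle(U, 53.6) and circle(W, 33.93); the above-US intersection is N = (-34.00, 41.43). M is the foot of the tangent from N: M = (-31.33, 8.541).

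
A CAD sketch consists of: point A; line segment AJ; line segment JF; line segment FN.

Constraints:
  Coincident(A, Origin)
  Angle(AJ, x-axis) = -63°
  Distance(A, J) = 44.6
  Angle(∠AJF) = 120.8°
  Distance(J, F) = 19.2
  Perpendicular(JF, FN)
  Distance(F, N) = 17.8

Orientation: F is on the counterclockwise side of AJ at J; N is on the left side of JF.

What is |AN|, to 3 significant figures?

46.8

A is at the origin; AJ runs at -63.0° with length 44.6, so J = 44.6·(cos -63.0°, sin -63.0°) = (20.2, -39.7). ∠AJF = 120.8°, so JF runs at -63.0° + (180° − 120.8°) = -3.80° from the x-axis; with |JF| = 19.2, F = J + 19.2·(cos -3.80°, sin -3.80°) = (39.4, -41.0). JF is perpendicular to FN; with |FN| = 17.8 on the left of JF, N = F + 17.8·(0.0663, 0.998) = (40.6, -23.3). Then |AN| = |N − A| = 46.8.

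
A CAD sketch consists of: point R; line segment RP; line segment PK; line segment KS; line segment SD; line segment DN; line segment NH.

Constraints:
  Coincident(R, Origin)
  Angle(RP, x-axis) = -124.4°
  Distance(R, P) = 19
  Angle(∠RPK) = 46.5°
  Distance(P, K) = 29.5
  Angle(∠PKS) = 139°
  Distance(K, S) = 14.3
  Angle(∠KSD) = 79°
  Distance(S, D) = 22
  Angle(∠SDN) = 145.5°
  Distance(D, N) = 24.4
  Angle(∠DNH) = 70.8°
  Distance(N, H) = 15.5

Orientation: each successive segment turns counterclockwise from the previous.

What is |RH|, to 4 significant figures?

11.14

R is at the origin; RP runs at -124.4° with length 19.0, so P = (-10.73, -15.68). ∠RPK = 46.5° gives PK at 9.100° from the x-axis; with |PK| = 29.5, K = (18.39, -11.01). ∠PKS = 139.0° gives KS at 50.10° from the x-axis; with |KS| = 14.3, S = (27.57, -0.04103). ∠KSD = 79.0° gives SD at 151.1° from the x-axis; with |SD| = 22.0, D = (8.307, 10.59). ∠SDN = 145.5° gives DN at -174.4° from the x-axis; with |DN| = 24.4, N = (-15.98, 8.210). ∠DNH = 70.8° gives NH at -65.20° from the x-axis; with |NH| = 15.5, H = (-9.475, -5.860). Then |RH| = |H − R| = 11.14.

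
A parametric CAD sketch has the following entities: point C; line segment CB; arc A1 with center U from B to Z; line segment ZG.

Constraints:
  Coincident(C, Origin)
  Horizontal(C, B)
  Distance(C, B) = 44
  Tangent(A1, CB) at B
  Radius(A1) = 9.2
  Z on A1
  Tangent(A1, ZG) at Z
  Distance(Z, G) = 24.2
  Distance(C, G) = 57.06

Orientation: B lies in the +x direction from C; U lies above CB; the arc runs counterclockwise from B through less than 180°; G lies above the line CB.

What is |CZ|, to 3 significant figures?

54.1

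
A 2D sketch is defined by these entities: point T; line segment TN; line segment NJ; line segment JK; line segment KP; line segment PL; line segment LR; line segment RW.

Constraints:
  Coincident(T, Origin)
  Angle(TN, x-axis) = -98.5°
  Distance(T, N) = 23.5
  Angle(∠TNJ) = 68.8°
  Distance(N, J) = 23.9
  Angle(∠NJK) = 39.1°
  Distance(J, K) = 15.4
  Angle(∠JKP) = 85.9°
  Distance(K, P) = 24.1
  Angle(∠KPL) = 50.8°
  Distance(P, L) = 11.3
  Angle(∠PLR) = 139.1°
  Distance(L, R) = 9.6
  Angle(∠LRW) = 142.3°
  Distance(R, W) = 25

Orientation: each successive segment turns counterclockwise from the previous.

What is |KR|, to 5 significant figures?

12.829

∠KPL = 50.8° gives PL at 16.900° from the x-axis; with |PL| = 11.3, L = (7.7149, -30.153). ∠PLR = 139.1° gives LR at 57.800° from the x-axis; with |LR| = 9.6, R = (12.831, -22.029). Then |KR| = |R − K| = 12.829.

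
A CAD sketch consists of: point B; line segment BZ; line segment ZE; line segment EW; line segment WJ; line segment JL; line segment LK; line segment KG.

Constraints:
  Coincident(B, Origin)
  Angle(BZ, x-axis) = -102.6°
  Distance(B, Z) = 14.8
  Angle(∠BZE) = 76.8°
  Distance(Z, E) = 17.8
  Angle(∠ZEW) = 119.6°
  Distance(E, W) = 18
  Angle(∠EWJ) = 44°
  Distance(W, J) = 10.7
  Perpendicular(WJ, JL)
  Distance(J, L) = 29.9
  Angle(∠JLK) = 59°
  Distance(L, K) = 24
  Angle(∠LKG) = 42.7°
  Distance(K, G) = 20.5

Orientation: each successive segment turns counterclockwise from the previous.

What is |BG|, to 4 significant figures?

22.56

∠JLK = 59.0° gives LK at 48.00° from the x-axis; with |LK| = 24.0, K = (37.87, -12.40). ∠LKG = 42.7° gives KG at -174.7° from the x-axis; with |KG| = 20.5, G = (17.45, -14.29). Then |BG| = |G − B| = 22.56.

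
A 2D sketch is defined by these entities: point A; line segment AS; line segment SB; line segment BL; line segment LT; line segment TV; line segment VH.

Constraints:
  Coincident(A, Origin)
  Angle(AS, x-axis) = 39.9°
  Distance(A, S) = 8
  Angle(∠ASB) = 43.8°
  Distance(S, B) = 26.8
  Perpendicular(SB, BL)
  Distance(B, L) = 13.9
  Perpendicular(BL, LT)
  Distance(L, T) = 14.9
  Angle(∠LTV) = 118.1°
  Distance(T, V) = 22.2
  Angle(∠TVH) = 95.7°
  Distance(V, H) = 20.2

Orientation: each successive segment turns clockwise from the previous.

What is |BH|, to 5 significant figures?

18.967

A is at the origin; AS runs at 39.9° with length 8.0, so S = (6.1373, 5.1316). ∠ASB = 43.8° gives SB at -96.300° from the x-axis; with |SB| = 26.8, B = (3.1964, -21.507). SB ⟂ BL, so BL runs at 173.70°; with |BL| = 13.9, L = (-10.620, -19.981). The perpendicularity gives LT at right angles to BL, so LT runs at 83.700°; with |LT| = 14.9, T = (-8.9846, -5.1712). ∠LTV = 118.1° gives TV at 21.800° from the x-axis; with |TV| = 22.2, V = (11.628, 3.0731). ∠TVH = 95.7° gives VH at -62.500° from the x-axis; with |VH| = 20.2, H = (20.955, -14.844). Then |BH| = |H − B| = 18.967.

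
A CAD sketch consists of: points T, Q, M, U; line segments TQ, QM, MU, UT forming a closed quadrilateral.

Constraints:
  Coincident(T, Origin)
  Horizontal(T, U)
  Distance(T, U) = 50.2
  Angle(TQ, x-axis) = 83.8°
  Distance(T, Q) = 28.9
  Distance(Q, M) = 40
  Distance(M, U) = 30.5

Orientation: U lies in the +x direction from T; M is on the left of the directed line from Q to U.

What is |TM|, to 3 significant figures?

52.3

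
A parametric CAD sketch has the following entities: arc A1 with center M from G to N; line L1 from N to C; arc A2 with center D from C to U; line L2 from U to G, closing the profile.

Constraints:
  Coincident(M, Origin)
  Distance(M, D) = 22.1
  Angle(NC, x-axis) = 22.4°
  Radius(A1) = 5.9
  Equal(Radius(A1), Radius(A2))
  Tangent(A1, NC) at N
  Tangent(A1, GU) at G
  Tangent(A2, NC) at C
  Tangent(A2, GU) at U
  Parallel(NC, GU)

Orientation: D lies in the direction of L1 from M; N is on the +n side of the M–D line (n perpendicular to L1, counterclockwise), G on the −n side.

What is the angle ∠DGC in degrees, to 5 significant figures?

13.152°

The slot axis is L1's direction at 22.4°, so u = (cos 22.4°, sin 22.4°) = (0.92455, 0.38107) and n = (−sin 22.4°, cos 22.4°) = (-0.38107, 0.92455). M is at the origin and D lies 22.1 along u from M, so D = 22.1·u = (20.432, 8.4217). Tangency of A1 to both parallel lines with radius 5.9 puts N and G at M ± 5.9·n: N = (-2.2483, 5.4548), G = (2.2483, -5.4548). Equal radii place C and U the same way about D: C = D + 5.9·n = (18.184, 13.876), U = D − 5.9·n = (22.681, 2.9668). Then cos ∠DGC = GD·GC / (|GD||GC|), giving 13.152°.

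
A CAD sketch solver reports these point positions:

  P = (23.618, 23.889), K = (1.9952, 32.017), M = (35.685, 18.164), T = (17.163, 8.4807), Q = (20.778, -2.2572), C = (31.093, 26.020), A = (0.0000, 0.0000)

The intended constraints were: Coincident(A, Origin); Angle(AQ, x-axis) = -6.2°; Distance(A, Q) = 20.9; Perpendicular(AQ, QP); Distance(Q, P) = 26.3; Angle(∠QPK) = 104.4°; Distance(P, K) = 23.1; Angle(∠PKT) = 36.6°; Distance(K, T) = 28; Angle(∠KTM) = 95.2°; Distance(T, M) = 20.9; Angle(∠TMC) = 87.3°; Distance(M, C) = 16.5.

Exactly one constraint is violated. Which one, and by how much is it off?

Distance(M, C) = 16.5 — off by 7.40.

A = (0.00, 0.00) ✓; AQ at -6.200° ✓; |AQ| = 20.90 ✓; ∠(AQ, QP) = 90.00° ✓; |QP| = 26.30 ✓; ∠QPK = 104.4° ✓; |PK| = 23.10 ✓; ∠PKT = 36.60° ✓; |KT| = 28.00 ✓; ∠KTM = 95.20° ✓; |TM| = 20.90 ✓; ∠TMC = 87.29° ✓; |MC| = 9.100 ✗.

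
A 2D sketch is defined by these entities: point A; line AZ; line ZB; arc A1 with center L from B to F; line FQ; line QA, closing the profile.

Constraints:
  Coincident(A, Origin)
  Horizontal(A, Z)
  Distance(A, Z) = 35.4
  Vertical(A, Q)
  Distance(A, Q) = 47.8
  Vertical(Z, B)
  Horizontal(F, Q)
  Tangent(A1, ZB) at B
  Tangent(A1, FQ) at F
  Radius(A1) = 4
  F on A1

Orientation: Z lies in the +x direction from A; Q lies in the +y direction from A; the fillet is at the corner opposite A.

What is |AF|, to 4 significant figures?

57.19

The virtual corner opposite A is at (35.40, 47.80). A1 meets ZB tangentially, so LB is at right angles to ZB and tangency of A1 to FQ means the radius LF is perpendicular to FQ, with radius 4.0, so the center L sits 4.0 in from both sides at L = (31.40, 43.80). That places the tangent points at B = (35.40, 43.80) on ZB and F = (31.40, 47.80) on FQ. Then |AF| = |F − A| = 57.19.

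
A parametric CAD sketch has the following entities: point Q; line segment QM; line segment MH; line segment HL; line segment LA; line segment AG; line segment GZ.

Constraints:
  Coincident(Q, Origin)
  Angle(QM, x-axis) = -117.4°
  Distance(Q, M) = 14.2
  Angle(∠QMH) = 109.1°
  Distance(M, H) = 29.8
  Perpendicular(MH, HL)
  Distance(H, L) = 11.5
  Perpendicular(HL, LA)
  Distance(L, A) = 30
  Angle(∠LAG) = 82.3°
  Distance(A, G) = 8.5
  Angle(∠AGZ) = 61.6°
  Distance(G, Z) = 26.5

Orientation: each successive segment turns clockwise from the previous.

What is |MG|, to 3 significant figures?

3.22

Q is at the origin; QM runs at -117.4° with length 14.2, so M = (-6.53, -12.6). ∠QMH = 109.1° gives MH at 172° from the x-axis; with |MH| = 29.8, H = (-36.0, -8.31). MH is perpendicular to HL, so HL runs at 81.7°; with |HL| = 11.5, L = (-34.4, 3.07). The perpendicularity gives LA at right angles to HL, so LA runs at -8.30°; with |LA| = 30.0, A = (-4.68, -1.26). ∠LAG = 82.3° gives AG at -106° from the x-axis; with |AG| = 8.5, G = (-7.02, -9.43). Then |MG| = |G − M| = 3.22.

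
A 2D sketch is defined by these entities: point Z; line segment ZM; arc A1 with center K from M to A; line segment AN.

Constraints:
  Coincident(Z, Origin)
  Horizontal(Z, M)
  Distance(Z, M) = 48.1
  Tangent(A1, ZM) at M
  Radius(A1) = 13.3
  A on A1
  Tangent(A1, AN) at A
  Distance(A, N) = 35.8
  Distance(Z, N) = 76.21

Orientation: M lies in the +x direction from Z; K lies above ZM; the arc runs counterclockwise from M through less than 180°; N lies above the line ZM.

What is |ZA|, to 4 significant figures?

63.08

Checks: ∠(KM, MZ) = 90.00° ✓; |KM| = 13.30 ✓; |KA| = 13.30 ✓; ∠(KA, AN) = 90.00° ✓; |AN| = 35.80 ✓; |ZN| = 76.21 ✓.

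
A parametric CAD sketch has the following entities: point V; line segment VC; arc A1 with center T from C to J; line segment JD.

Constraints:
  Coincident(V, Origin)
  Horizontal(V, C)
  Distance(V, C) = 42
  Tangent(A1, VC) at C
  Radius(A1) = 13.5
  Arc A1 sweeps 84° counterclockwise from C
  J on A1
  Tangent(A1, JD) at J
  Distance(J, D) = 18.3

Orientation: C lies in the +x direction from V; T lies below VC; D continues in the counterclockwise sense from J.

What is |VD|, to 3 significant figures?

40.4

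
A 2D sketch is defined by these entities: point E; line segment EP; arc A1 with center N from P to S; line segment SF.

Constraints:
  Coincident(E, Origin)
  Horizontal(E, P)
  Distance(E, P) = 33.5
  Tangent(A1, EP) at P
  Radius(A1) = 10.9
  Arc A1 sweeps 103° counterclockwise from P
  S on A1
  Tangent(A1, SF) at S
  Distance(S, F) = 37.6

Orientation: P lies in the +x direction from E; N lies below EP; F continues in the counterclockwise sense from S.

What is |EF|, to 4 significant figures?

59.00

E is at the origin; EP is horizontal with |EP| = 33.5 and P on the +x side, so P = (33.50, 0.000). Since A1 is tangent to EP there, NP ⟂ EP, so N = P + (0, -10.9) = (33.50, -10.90). On A1, P sits at bearing 90° from N; a 103° counterclockwise sweep puts S at bearing 193°, so S = N + 10.9·(cos 193°, sin 193°) = (22.88, -13.35). The tangent condition forces NS to be normal to SF, so SF runs along (−sin 193°, cos 193°); with |SF| = 37.6, F = (31.34, -49.99). Then |EF| = |F − E| = 59.00.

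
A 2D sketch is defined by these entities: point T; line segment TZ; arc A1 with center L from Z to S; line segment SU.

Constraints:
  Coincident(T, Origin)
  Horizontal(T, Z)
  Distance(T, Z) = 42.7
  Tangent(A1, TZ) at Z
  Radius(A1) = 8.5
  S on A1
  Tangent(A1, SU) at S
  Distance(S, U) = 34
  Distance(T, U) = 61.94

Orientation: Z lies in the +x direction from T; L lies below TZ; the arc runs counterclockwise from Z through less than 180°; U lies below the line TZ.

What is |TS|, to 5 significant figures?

36.215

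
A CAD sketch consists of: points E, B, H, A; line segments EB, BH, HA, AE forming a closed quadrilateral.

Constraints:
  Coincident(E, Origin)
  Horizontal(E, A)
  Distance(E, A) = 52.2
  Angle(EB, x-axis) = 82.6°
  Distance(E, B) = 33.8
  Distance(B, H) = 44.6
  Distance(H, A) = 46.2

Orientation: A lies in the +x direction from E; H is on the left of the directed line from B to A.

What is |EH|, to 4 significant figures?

65.85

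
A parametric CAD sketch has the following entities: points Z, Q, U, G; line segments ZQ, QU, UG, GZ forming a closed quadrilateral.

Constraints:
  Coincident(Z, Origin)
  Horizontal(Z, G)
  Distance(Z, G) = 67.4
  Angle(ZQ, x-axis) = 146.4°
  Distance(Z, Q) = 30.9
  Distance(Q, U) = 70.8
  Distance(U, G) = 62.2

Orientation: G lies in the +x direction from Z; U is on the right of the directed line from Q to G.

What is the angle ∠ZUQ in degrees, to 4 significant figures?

12.90°

Z is at the origin; Z and G share the same y with |ZG| = 67.4 and G in +x, so G = (67.4, 0). ZQ runs at 146.4° with |ZQ| = 30.9, so Q = (-25.74, 17.10). U is determined by |QU| = 70.8 and |UG| = 62.2 together: it lies at the intersection of circle(Q, 70.8) and circle(G, 62.2). With |QG| = 94.69, the foot of the radical line on QG is 53.39 from Q and the perpendicular offset is √(70.8² − 53.39²) = 46.50. Taking the right-of-QG solution: U = (18.37, -38.28).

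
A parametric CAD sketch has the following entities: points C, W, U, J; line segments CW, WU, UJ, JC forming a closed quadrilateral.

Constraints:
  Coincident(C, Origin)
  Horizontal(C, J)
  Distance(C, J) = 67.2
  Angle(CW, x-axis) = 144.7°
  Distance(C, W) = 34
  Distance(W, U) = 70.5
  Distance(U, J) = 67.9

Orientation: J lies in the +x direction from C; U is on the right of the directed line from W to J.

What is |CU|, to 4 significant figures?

40.57

C is at the origin; C and J share the same y with |CJ| = 67.2 and J in +x, so J = (67.2, 0). CW runs at 144.7° with |CW| = 34.0, so W = (-27.75, 19.65). U is determined by |WU| = 70.5 and |UJ| = 67.9 together: it lies at the intersection of circle(W, 70.5) and circle(J, 67.9). With |WJ| = 96.96, the foot of the radical line on WJ is 50.34 from W and the perpendicular offset is √(70.5² − 50.34²) = 49.36. Taking the right-of-WJ solution: U = (11.54, -38.89).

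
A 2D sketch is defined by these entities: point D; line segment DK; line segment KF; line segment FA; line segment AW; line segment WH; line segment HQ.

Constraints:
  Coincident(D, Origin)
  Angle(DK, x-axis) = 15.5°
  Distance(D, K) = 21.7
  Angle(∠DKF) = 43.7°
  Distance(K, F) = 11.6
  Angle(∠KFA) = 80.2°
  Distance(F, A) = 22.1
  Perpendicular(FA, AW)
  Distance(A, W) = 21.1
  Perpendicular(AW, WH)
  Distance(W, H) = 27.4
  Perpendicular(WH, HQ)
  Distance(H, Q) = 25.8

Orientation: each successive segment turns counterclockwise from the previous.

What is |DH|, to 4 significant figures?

33.79

FA is perpendicular to AW, so AW runs at -18.40°; with |AW| = 21.1, W = (23.73, -16.35). The perpendicularity gives WH at right angles to AW, so WH runs at 71.60°; with |WH| = 27.4, H = (32.38, 9.650). Then |DH| = |H − D| = 33.79.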